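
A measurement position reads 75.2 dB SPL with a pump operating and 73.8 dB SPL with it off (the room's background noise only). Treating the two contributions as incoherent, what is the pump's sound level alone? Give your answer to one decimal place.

Remove the background by subtracting linear intensities:
L_src = 10·log₁₀(10^(75.2/10) − 10^(73.8/10)) = 10·log₁₀(9125000) = 69.6 dB SPL.

69.6 dB SPL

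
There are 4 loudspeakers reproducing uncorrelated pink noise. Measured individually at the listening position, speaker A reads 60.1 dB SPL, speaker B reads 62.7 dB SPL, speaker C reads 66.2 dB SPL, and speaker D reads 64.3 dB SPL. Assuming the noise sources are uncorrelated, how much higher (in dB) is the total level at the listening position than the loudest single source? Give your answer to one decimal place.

3.7 dB

Uncorrelated sources add in intensity (power), not in dB.
L_total = 10·log₁₀(10^(60.1/10) + 10^(62.7/10) + 10^(66.2/10) + 10^(64.3/10)) = 69.89 dB SPL.
Excess over the loudest (66.2 dB): 69.89 − 66.2 = 3.7 dB.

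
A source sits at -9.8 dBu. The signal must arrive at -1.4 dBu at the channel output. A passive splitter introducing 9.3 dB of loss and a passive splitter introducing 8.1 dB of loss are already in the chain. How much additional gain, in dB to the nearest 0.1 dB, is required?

The required make-up gain is the shortfall in the dB sum.
G = -1.4 − (-9.8) + 9.3 + 8.1 = 25.8 dB.

25.8 dB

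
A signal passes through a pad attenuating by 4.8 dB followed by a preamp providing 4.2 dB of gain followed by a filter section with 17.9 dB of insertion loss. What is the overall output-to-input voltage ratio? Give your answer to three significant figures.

0.119

Net gain = (−4.8) + 4.2 + (−17.9) = -18.5 dB.
Voltage ratio = 10^(-18.5/20) = 0.119.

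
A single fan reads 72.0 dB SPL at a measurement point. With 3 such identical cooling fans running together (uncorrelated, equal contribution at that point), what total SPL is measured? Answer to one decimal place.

3 equal incoherent sources raise the level by 10·log₁₀(3) = 4.77 dB.
L_total = 72.0 + 4.77 = 76.8 dB SPL.

76.8 dB SPL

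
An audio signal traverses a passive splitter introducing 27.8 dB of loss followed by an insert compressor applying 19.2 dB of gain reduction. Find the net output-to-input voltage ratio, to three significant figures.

0.00447

Net gain = (−27.8) + (−19.2) = -47.0 dB.
Voltage ratio = 10^(-47.0/20) = 0.00447.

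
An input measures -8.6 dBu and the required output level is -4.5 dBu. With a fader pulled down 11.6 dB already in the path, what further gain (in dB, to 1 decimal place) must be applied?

The required make-up gain is the shortfall in the dB sum.
G = -4.5 − (-8.6) + 11.6 = 15.7 dB.

15.7 dB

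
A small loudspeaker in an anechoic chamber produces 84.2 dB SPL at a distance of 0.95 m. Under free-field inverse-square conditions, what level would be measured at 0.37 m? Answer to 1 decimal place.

92.4 dB SPL

Free-field point source: level drops by 20·log₁₀ of the distance ratio.
ΔL = −20·log₁₀(0.37/0.95) = 8.19 dB, so L₂ = 84.2 + (8.19) = 92.4 dB SPL.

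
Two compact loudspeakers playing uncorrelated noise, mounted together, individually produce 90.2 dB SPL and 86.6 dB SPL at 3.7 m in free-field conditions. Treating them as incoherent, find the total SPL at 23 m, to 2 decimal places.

Combined at 3.7 m: 10·log₁₀(10^(90.2/10)+10^(86.6/10)) = 91.773 dB SPL.
Then apply −20·log₁₀(23/3.7) = -15.871 dB → 75.90 dB SPL.

75.90 dB SPL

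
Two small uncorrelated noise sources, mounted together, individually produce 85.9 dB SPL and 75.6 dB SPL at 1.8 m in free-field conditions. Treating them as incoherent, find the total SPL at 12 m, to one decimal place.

Combined at 1.8 m: 10·log₁₀(10^(85.9/10)+10^(75.6/10)) = 86.29 dB SPL.
Then apply −20·log₁₀(12/1.8) = -16.48 dB → 69.8 dB SPL.

69.8 dB SPL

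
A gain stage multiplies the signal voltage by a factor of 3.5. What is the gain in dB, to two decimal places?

Voltage ratio → dB uses the 20·log₁₀ form:
20·log₁₀(3.5) = 10.88 dB.

10.88 dB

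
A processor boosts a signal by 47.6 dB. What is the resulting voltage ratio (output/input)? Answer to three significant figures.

Voltage ratio = 10^(dB/20).
10^(47.6/20) = 10^(2.380) = 240.

240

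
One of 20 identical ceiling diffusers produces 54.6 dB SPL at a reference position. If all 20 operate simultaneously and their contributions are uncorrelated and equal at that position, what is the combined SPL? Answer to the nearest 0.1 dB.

20 equal incoherent sources raise the level by 10·log₁₀(20) = 13.01 dB.
L_total = 54.6 + 13.01 = 67.6 dB SPL.

67.6 dB SPL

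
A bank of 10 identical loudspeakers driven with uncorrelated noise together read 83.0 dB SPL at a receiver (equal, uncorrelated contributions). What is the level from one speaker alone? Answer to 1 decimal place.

73.0 dB SPL

10 equal incoherent sources add 10·log₁₀(10) = 10.00 dB over one source.
L_one = 83.0 − 10.00 = 73.0 dB SPL.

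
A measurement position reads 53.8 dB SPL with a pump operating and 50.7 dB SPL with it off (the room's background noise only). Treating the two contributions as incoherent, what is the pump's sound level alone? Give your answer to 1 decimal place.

Remove the background by subtracting linear intensities:
L_src = 10·log₁₀(10^(53.8/10) − 10^(50.7/10)) = 10·log₁₀(122400) = 50.9 dB SPL.

50.9 dB SPL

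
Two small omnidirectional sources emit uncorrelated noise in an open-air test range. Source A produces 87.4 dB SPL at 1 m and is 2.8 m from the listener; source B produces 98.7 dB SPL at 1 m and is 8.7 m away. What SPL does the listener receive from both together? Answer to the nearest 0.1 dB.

82.3 dB SPL

At the listener: L_A = 87.4 − 20·log₁₀(2.8) = 78.46 dB; L_B = 98.7 − 20·log₁₀(8.7) = 79.91 dB.
Combined: 10·log₁₀(10^(78.46/10)+10^(79.91/10)) = 82.3 dB SPL.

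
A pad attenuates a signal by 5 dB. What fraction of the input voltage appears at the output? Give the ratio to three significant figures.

Voltage ratio = 10^(dB/20).
10^(-5/20) = 10^(-0.2500) = 0.562.

0.562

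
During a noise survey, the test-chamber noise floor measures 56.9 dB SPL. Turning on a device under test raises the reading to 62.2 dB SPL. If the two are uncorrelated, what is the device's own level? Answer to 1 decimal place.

60.7 dB SPL

Background correction is a power subtraction:
L_src = 10·log₁₀(10^(62.2/10) − 10^(56.9/10)) = 10·log₁₀(1170000) = 60.7 dB SPL.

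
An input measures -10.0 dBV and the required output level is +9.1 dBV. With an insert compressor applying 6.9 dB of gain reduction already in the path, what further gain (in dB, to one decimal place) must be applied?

26.0 dB

The required make-up gain is the shortfall in the dB sum.
G = +9.1 − (-10.0) + 6.9 = 26.0 dB.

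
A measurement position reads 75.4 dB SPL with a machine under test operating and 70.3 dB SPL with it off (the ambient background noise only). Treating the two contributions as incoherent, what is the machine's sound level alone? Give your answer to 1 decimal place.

Background correction is a power subtraction:
L_src = 10·log₁₀(10^(75.4/10) − 10^(70.3/10)) = 10·log₁₀(23960000) = 73.8 dB SPL.

73.8 dB SPL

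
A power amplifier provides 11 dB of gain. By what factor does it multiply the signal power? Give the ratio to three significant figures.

12.6

Power ratio = 10^(dB/10).
10^(11/10) = 10^(1.100) = 12.6.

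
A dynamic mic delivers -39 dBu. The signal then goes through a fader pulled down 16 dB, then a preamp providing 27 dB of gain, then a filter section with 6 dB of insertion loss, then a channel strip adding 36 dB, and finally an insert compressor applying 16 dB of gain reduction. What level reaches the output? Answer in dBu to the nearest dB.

In dB, series stages simply add:
-39 − 16 + 27 − 6 + 36 − 16 = -14 dBu.

-14 dBu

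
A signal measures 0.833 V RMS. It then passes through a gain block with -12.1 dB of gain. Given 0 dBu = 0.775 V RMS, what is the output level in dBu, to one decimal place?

-11.5 dBu

Input level: 20·log₁₀(0.833/0.775) = 0.63 dBu.
Output: 0.63 − 12.1 = -11.5 dBu.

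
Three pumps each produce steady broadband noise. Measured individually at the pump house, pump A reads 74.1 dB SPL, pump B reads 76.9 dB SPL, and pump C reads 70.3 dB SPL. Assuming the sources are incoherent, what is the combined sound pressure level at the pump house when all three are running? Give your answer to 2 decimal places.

Uncorrelated sources add in intensity (power), not in dB.
L_total = 10·log₁₀(10^(74.1/10) + 10^(76.9/10) + 10^(70.3/10)) = 10·log₁₀(85400000) = 79.31 dB SPL.

79.31 dB SPL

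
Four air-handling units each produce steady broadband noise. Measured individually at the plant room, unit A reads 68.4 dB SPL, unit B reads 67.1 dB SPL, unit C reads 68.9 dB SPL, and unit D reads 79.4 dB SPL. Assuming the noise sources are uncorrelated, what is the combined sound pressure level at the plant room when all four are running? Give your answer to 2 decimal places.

Add the sources as powers (linear), then convert back to dB:
L_total = 10·log₁₀(10^(68.4/10) + 10^(67.1/10) + 10^(68.9/10) + 10^(79.4/10)) = 10·log₁₀(106900000) = 80.29 dB SPL.

80.29 dB SPL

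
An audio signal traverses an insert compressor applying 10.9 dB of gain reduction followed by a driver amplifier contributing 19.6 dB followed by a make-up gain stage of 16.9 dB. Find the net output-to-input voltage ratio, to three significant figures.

19.1

Net gain = (−10.9) + 19.6 + 16.9 = 25.6 dB.
Voltage ratio = 10^(25.6/20) = 19.1.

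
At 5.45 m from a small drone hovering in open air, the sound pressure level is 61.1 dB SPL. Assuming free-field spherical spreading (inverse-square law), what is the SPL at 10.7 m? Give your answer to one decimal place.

55.2 dB SPL

Inverse-square spreading gives ΔL = −20·log₁₀(d₂/d₁).
ΔL = −20·log₁₀(10.7/5.45) = -5.86 dB, so L₂ = 61.1 + (-5.86) = 55.2 dB SPL.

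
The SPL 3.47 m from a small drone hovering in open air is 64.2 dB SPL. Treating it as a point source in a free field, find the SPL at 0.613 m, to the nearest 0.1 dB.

Free-field point source: level drops by 20·log₁₀ of the distance ratio.
ΔL = −20·log₁₀(0.613/3.47) = 15.06 dB, so L₂ = 64.2 + (15.06) = 79.3 dB SPL.

79.3 dB SPL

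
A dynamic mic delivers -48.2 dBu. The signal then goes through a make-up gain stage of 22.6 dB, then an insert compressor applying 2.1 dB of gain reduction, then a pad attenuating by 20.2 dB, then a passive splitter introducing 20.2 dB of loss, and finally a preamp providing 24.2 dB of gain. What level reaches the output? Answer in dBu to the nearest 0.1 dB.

Cascaded gains and losses add directly in dB.
-48.2 + 22.6 − 2.1 − 20.2 − 20.2 + 24.2 = -43.9 dBu.

-43.9 dBu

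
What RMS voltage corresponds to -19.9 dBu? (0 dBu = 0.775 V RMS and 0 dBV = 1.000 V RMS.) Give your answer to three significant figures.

V = 0.775 V × 10^(-19.9/20).
= 0.775 × 0.1012 = 0.0784 V.

0.0784 V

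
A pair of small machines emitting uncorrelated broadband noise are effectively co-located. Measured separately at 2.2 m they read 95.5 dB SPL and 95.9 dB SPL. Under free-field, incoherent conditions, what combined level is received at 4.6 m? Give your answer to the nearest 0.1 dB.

92.3 dB SPL

Combined at 2.2 m: 10·log₁₀(10^(95.5/10)+10^(95.9/10)) = 98.71 dB SPL.
Then apply −20·log₁₀(4.6/2.2) = -6.41 dB → 92.3 dB SPL.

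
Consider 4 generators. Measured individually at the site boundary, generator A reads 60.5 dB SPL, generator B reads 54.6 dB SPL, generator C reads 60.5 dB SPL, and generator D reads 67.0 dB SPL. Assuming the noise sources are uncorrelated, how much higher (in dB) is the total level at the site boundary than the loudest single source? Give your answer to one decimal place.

1.8 dB

Incoherent sources sum as intensities:
L_total = 10·log₁₀(10^(60.5/10) + 10^(54.6/10) + 10^(60.5/10) + 10^(67.0/10)) = 68.78 dB SPL.
Excess over the loudest (67.0 dB): 68.78 − 67.0 = 1.8 dB.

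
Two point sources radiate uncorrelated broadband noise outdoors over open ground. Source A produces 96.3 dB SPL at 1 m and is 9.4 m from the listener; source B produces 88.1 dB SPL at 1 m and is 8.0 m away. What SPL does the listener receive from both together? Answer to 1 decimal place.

At the listener: L_A = 96.3 − 20·log₁₀(9.4) = 76.84 dB; L_B = 88.1 − 20·log₁₀(8.0) = 70.04 dB.
Combined: 10·log₁₀(10^(76.84/10)+10^(70.04/10)) = 77.7 dB SPL.

77.7 dB SPL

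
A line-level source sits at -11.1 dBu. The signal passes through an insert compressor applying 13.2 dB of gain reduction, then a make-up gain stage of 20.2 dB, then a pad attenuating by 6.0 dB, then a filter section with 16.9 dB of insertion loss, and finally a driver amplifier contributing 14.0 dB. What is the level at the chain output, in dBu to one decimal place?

Cascaded gains and losses add directly in dB.
-11.1 − 13.2 + 20.2 − 6.0 − 16.9 + 14.0 = -13.0 dBu.

-13.0 dBu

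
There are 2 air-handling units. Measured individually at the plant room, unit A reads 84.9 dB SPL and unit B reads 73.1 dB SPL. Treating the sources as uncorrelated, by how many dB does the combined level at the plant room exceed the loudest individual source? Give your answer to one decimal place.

0.3 dB

Incoherent sources sum as intensities:
L_total = 10·log₁₀(10^(84.9/10) + 10^(73.1/10)) = 85.18 dB SPL.
Excess over the loudest (84.9 dB): 85.18 − 84.9 = 0.3 dB.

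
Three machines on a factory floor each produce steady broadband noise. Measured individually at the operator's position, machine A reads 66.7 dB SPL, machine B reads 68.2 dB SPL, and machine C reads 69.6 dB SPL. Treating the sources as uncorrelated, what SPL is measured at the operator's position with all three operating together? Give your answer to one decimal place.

73.1 dB SPL

Incoherent sources sum as intensities:
L_total = 10·log₁₀(10^(66.7/10) + 10^(68.2/10) + 10^(69.6/10)) = 10·log₁₀(20400000) = 73.1 dB SPL.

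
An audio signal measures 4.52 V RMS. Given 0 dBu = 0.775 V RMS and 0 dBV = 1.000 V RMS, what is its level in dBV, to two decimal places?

dBV = 20·log₁₀(V / 1.000 V).
20·log₁₀(4.52/1.000) = +13.10 dBV.

+13.10 dBV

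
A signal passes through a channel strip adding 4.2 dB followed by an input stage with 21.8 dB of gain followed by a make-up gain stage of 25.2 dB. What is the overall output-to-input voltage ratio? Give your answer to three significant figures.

Net gain = 4.2 + 21.8 + 25.2 = 51.2 dB.
Voltage ratio = 10^(51.2/20) = 363.

363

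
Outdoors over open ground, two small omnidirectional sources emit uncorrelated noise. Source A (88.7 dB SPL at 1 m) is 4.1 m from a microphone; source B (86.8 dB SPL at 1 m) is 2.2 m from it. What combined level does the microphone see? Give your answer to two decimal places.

At the listener: L_A = 88.7 − 20·log₁₀(4.1) = 76.444 dB; L_B = 86.8 − 20·log₁₀(2.2) = 79.952 dB.
Combined: 10·log₁₀(10^(76.444/10)+10^(79.952/10)) = 81.55 dB SPL.

81.55 dB SPL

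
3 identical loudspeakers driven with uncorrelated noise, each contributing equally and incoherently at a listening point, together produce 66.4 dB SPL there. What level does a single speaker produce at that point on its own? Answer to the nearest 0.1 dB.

61.6 dB SPL

3 equal incoherent sources add 10·log₁₀(3) = 4.77 dB over one source.
L_one = 66.4 − 4.77 = 61.6 dB SPL.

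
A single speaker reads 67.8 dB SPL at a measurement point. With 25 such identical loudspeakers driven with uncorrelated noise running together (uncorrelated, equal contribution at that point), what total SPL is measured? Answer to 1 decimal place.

25 equal incoherent sources raise the level by 10·log₁₀(25) = 13.98 dB.
L_total = 67.8 + 13.98 = 81.8 dB SPL.

81.8 dB SPL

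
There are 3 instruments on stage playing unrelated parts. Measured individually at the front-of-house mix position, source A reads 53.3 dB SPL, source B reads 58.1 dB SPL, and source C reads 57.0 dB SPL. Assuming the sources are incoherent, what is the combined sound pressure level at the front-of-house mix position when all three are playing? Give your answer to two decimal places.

61.34 dB SPL

Incoherent sources sum as intensities:
L_total = 10·log₁₀(10^(53.3/10) + 10^(58.1/10) + 10^(57.0/10)) = 10·log₁₀(1361000) = 61.34 dB SPL.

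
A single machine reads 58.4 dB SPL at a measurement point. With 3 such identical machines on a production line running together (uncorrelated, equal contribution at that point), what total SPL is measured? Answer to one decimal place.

3 equal incoherent sources raise the level by 10·log₁₀(3) = 4.77 dB.
L_total = 58.4 + 4.77 = 63.2 dB SPL.

63.2 dB SPL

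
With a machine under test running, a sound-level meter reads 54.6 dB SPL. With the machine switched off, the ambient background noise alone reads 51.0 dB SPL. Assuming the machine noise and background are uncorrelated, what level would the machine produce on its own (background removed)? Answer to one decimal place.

Background correction is a power subtraction:
L_src = 10·log₁₀(10^(54.6/10) − 10^(51.0/10)) = 10·log₁₀(162500) = 52.1 dB SPL.

52.1 dB SPL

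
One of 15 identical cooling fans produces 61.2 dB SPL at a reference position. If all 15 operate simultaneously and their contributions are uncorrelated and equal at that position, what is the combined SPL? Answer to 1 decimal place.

15 equal incoherent sources raise the level by 10·log₁₀(15) = 11.76 dB.
L_total = 61.2 + 11.76 = 73.0 dB SPL.

73.0 dB SPL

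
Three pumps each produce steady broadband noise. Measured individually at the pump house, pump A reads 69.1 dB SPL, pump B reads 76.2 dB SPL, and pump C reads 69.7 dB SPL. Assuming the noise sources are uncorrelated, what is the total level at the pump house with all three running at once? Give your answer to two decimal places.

Incoherent sources sum as intensities:
L_total = 10·log₁₀(10^(69.1/10) + 10^(76.2/10) + 10^(69.7/10)) = 10·log₁₀(59150000) = 77.72 dB SPL.

77.72 dB SPL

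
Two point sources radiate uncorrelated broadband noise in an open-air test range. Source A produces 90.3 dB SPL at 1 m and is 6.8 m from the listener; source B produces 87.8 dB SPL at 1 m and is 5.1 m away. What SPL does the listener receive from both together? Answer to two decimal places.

76.66 dB SPL

At the listener: L_A = 90.3 − 20·log₁₀(6.8) = 73.650 dB; L_B = 87.8 − 20·log₁₀(5.1) = 73.649 dB.
Combined: 10·log₁₀(10^(73.650/10)+10^(73.649/10)) = 76.66 dB SPL.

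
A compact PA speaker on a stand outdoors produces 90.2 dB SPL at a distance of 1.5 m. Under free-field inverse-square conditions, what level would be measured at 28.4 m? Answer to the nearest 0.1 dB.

64.7 dB SPL

Free-field point source: level drops by 20·log₁₀ of the distance ratio.
ΔL = −20·log₁₀(28.4/1.5) = -25.54 dB, so L₂ = 90.2 + (-25.54) = 64.7 dB SPL.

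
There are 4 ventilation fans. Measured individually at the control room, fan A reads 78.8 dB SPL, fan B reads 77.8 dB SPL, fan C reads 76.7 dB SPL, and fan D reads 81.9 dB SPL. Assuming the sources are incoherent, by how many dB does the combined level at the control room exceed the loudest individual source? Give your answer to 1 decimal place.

Add the sources as powers (linear), then convert back to dB:
L_total = 10·log₁₀(10^(78.8/10) + 10^(77.8/10) + 10^(76.7/10) + 10^(81.9/10)) = 85.29 dB SPL.
Excess over the loudest (81.9 dB): 85.29 − 81.9 = 3.4 dB.

3.4 dB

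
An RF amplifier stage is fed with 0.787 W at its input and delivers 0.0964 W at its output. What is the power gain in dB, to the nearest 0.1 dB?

For a power ratio, dB = 10·log₁₀(P₂/P₁).
10·log₁₀(0.0964/0.787) = 10·log₁₀(0.1225) = -9.1 dB.

-9.1 dB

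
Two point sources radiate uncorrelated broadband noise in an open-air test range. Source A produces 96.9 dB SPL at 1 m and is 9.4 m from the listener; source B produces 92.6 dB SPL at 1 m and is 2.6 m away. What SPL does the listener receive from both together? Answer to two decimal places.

85.11 dB SPL

At the listener: L_A = 96.9 − 20·log₁₀(9.4) = 77.437 dB; L_B = 92.6 − 20·log₁₀(2.6) = 84.301 dB.
Combined: 10·log₁₀(10^(77.437/10)+10^(84.301/10)) = 85.11 dB SPL.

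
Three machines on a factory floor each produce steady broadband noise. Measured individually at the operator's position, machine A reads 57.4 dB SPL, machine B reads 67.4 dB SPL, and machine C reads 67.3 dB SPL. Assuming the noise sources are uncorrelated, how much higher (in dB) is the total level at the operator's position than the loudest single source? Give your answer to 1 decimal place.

3.2 dB

Incoherent sources sum as intensities:
L_total = 10·log₁₀(10^(57.4/10) + 10^(67.4/10) + 10^(67.3/10)) = 70.57 dB SPL.
Excess over the loudest (67.4 dB): 70.57 − 67.4 = 3.2 dB.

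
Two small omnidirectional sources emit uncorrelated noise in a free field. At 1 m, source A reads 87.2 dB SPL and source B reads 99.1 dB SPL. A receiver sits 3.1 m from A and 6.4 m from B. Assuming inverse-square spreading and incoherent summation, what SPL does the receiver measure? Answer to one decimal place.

At the listener: L_A = 87.2 − 20·log₁₀(3.1) = 77.37 dB; L_B = 99.1 − 20·log₁₀(6.4) = 82.98 dB.
Combined: 10·log₁₀(10^(77.37/10)+10^(82.98/10)) = 84.0 dB SPL.

84.0 dB SPL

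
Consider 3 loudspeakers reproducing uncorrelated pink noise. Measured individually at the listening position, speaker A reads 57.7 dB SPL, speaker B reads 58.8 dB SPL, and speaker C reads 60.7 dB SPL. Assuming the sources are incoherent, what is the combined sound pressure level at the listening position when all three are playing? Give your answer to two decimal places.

Incoherent sources sum as intensities:
L_total = 10·log₁₀(10^(57.7/10) + 10^(58.8/10) + 10^(60.7/10)) = 10·log₁₀(2522000) = 64.02 dB SPL.

64.02 dB SPL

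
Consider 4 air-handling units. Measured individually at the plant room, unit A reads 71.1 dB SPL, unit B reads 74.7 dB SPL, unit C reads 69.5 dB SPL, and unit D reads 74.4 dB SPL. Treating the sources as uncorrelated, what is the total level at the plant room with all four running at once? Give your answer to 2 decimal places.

78.97 dB SPL

Uncorrelated sources add in intensity (power), not in dB.
L_total = 10·log₁₀(10^(71.1/10) + 10^(74.7/10) + 10^(69.5/10) + 10^(74.4/10)) = 10·log₁₀(78850000) = 78.97 dB SPL.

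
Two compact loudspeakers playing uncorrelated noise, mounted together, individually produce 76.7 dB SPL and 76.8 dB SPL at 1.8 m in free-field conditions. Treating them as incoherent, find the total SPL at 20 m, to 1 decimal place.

Combined at 1.8 m: 10·log₁₀(10^(76.7/10)+10^(76.8/10)) = 79.76 dB SPL.
Then apply −20·log₁₀(20/1.8) = -20.92 dB → 58.8 dB SPL.

58.8 dB SPL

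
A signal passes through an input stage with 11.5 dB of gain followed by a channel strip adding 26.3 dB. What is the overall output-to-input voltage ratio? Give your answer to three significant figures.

77.6

Net gain = 11.5 + 26.3 = 37.8 dB.
Voltage ratio = 10^(37.8/20) = 77.6.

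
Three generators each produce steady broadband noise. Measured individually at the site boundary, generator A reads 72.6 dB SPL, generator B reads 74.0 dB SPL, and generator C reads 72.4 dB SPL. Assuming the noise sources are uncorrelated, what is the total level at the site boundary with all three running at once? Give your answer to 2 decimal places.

77.83 dB SPL

Add the sources as powers (linear), then convert back to dB:
L_total = 10·log₁₀(10^(72.6/10) + 10^(74.0/10) + 10^(72.4/10)) = 10·log₁₀(60690000) = 77.83 dB SPL.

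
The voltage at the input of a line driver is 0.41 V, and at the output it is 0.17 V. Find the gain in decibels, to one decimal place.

Voltage ratio → dB uses the 20·log₁₀ form:
20·log₁₀(0.17/0.41) = 20·log₁₀(0.4146) = -7.6 dB.

-7.6 dB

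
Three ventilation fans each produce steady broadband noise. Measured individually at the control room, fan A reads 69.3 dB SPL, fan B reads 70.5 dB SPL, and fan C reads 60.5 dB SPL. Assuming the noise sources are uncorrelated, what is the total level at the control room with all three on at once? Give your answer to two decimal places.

73.19 dB SPL

Uncorrelated sources add in intensity (power), not in dB.
L_total = 10·log₁₀(10^(69.3/10) + 10^(70.5/10) + 10^(60.5/10)) = 10·log₁₀(20850000) = 73.19 dB SPL.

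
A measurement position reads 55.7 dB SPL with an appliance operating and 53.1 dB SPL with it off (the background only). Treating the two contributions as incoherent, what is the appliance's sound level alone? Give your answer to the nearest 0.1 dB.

52.2 dB SPL

Background correction is a power subtraction:
L_src = 10·log₁₀(10^(55.7/10) − 10^(53.1/10)) = 10·log₁₀(167400) = 52.2 dB SPL.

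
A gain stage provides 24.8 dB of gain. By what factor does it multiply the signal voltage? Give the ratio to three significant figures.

17.4

Voltage ratio = 10^(dB/20).
10^(24.8/20) = 10^(1.240) = 17.4.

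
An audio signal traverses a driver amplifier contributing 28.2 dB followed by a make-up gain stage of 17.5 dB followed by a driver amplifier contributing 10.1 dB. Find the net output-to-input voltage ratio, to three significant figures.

617

Net gain = 28.2 + 17.5 + 10.1 = 55.8 dB.
Voltage ratio = 10^(55.8/20) = 617.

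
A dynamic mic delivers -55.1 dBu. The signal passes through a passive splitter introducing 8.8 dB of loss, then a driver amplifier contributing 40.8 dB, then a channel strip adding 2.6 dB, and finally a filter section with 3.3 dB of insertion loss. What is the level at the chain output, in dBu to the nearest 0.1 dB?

Cascaded gains and losses add directly in dB.
-55.1 − 8.8 + 40.8 + 2.6 − 3.3 = -23.8 dBu.

-23.8 dBu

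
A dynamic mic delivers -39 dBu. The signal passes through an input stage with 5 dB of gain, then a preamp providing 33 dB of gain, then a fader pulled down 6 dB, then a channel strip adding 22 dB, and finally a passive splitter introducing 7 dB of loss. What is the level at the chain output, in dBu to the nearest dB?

+8 dBu

Gain stages sum in dB:
-39 + 5 + 33 − 6 + 22 − 7 = +8 dBu.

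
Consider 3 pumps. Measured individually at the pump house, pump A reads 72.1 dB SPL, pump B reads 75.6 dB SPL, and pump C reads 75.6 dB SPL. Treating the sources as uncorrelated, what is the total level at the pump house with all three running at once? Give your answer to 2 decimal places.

Incoherent sources sum as intensities:
L_total = 10·log₁₀(10^(72.1/10) + 10^(75.6/10) + 10^(75.6/10)) = 10·log₁₀(88830000) = 79.49 dB SPL.

79.49 dB SPL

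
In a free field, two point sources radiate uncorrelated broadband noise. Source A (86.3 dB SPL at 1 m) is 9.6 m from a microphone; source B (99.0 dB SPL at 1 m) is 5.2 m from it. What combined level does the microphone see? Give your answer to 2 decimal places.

At the listener: L_A = 86.3 − 20·log₁₀(9.6) = 66.655 dB; L_B = 99.0 − 20·log₁₀(5.2) = 84.680 dB.
Combined: 10·log₁₀(10^(66.655/10)+10^(84.680/10)) = 84.75 dB SPL.

84.75 dB SPL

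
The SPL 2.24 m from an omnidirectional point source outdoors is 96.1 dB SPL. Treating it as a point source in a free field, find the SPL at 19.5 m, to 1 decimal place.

77.3 dB SPL

Inverse-square spreading gives ΔL = −20·log₁₀(d₂/d₁).
ΔL = −20·log₁₀(19.5/2.24) = -18.80 dB, so L₂ = 96.1 + (-18.80) = 77.3 dB SPL.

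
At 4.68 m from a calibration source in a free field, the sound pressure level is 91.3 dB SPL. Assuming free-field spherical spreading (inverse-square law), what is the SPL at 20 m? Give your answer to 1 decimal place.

Inverse-square spreading gives ΔL = −20·log₁₀(d₂/d₁).
ΔL = −20·log₁₀(20/4.68) = -12.62 dB, so L₂ = 91.3 + (-12.62) = 78.7 dB SPL.

78.7 dB SPL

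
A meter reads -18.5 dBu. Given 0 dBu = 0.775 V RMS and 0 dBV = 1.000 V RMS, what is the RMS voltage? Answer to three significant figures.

0.0921 V

V = 0.775 V × 10^(-18.5/20).
= 0.775 × 0.1189 = 0.0921 V.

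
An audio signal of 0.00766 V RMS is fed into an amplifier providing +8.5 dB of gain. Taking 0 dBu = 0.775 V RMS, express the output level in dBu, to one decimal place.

-31.6 dBu

Input level: 20·log₁₀(0.00766/0.775) = -40.10 dBu.
Output: -40.10 + 8.5 = -31.6 dBu.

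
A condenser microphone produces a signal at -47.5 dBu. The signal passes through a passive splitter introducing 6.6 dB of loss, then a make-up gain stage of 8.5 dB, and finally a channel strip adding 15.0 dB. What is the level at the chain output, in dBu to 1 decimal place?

In dB, series stages simply add:
-47.5 − 6.6 + 8.5 + 15.0 = -30.6 dBu.

-30.6 dBu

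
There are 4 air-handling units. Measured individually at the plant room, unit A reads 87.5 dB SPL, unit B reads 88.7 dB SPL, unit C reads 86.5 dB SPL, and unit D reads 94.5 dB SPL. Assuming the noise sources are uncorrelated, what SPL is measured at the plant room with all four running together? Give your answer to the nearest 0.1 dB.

96.6 dB SPL

Add the sources as powers (linear), then convert back to dB:
L_total = 10·log₁₀(10^(87.5/10) + 10^(88.7/10) + 10^(86.5/10) + 10^(94.5/10)) = 10·log₁₀(4569000000) = 96.6 dB SPL.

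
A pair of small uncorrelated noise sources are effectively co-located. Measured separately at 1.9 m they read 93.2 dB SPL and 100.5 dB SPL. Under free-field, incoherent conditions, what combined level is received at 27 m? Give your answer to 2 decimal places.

78.19 dB SPL

Combined at 1.9 m: 10·log₁₀(10^(93.2/10)+10^(100.5/10)) = 101.242 dB SPL.
Then apply −20·log₁₀(27/1.9) = -23.052 dB → 78.19 dB SPL.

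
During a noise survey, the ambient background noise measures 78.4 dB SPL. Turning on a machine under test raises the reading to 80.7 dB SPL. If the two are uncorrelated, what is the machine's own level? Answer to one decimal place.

Subtract intensities: L_src = 10·log₁₀(10^(L_total/10) − 10^(L_bg/10)).
L_src = 10·log₁₀(10^(80.7/10) − 10^(78.4/10)) = 10·log₁₀(48310000) = 76.8 dB SPL.

76.8 dB SPL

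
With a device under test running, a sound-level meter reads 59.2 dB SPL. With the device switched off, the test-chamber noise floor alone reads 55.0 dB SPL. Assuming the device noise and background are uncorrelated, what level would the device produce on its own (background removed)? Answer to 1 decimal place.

57.1 dB SPL

Remove the background by subtracting linear intensities:
L_src = 10·log₁₀(10^(59.2/10) − 10^(55.0/10)) = 10·log₁₀(515500) = 57.1 dB SPL.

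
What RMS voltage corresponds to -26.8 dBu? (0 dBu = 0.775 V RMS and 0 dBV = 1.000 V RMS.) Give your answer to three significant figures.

V = 0.775 V × 10^(-26.8/20).
= 0.775 × 0.04571 = 0.0354 V.

0.0354 V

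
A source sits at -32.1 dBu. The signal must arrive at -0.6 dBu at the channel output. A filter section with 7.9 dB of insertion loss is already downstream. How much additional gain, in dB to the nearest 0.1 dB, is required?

The required make-up gain is the shortfall in the dB sum.
G = -0.6 − (-32.1) + 7.9 = 39.4 dB.

39.4 dB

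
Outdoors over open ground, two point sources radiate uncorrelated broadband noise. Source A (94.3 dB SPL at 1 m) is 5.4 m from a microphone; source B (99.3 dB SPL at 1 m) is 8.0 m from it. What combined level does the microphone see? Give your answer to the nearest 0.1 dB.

At the listener: L_A = 94.3 − 20·log₁₀(5.4) = 79.65 dB; L_B = 99.3 − 20·log₁₀(8.0) = 81.24 dB.
Combined: 10·log₁₀(10^(79.65/10)+10^(81.24/10)) = 83.5 dB SPL.

83.5 dB SPL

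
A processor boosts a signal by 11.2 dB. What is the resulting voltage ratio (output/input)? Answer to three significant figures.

Voltage ratio = 10^(dB/20).
10^(11.2/20) = 10^(0.5600) = 3.63.

3.63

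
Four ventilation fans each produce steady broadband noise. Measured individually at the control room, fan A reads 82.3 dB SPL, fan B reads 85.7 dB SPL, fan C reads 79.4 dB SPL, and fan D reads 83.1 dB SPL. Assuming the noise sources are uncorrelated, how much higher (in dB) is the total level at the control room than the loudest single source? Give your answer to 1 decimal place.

Add the sources as powers (linear), then convert back to dB:
L_total = 10·log₁₀(10^(82.3/10) + 10^(85.7/10) + 10^(79.4/10) + 10^(83.1/10)) = 89.20 dB SPL.
Excess over the loudest (85.7 dB): 89.20 − 85.7 = 3.5 dB.

3.5 dB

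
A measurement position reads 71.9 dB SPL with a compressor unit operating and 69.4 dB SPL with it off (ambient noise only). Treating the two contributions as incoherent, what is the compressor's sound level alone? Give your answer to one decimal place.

Subtract intensities: L_src = 10·log₁₀(10^(L_total/10) − 10^(L_bg/10)).
L_src = 10·log₁₀(10^(71.9/10) − 10^(69.4/10)) = 10·log₁₀(6779000) = 68.3 dB SPL.

68.3 dB SPL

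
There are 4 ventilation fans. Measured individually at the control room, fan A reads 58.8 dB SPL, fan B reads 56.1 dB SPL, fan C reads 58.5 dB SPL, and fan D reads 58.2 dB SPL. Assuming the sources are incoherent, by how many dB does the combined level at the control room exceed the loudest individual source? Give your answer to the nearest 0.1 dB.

Add the sources as powers (linear), then convert back to dB:
L_total = 10·log₁₀(10^(58.8/10) + 10^(56.1/10) + 10^(58.5/10) + 10^(58.2/10)) = 64.04 dB SPL.
Excess over the loudest (58.8 dB): 64.04 − 58.8 = 5.2 dB.

5.2 dB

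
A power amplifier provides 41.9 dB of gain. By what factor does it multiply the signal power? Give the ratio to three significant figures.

Power ratio = 10^(dB/10).
10^(41.9/10) = 10^(4.190) = 15500.

15500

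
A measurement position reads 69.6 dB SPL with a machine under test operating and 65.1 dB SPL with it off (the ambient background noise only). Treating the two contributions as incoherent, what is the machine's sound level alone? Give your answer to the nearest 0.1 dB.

67.7 dB SPL

Background correction is a power subtraction:
L_src = 10·log₁₀(10^(69.6/10) − 10^(65.1/10)) = 10·log₁₀(5884000) = 67.7 dB SPL.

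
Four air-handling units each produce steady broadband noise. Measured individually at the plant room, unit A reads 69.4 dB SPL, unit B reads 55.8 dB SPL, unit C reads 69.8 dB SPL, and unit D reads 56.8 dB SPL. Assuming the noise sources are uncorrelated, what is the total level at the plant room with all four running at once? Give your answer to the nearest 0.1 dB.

72.8 dB SPL

Uncorrelated sources add in intensity (power), not in dB.
L_total = 10·log₁₀(10^(69.4/10) + 10^(55.8/10) + 10^(69.8/10) + 10^(56.8/10)) = 10·log₁₀(19120000) = 72.8 dB SPL.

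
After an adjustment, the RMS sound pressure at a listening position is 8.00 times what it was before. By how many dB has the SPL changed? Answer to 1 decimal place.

18.1 dB

Sound pressure is an amplitude quantity: ΔL = 20·log₁₀(p₂/p₁).
20·log₁₀(8.00) = 18.1 dB.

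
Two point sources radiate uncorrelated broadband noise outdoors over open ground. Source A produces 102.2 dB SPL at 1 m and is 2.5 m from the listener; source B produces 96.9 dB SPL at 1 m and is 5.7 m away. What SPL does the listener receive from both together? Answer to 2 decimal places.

At the listener: L_A = 102.2 − 20·log₁₀(2.5) = 94.241 dB; L_B = 96.9 − 20·log₁₀(5.7) = 81.783 dB.
Combined: 10·log₁₀(10^(94.241/10)+10^(81.783/10)) = 94.48 dB SPL.

94.48 dB SPL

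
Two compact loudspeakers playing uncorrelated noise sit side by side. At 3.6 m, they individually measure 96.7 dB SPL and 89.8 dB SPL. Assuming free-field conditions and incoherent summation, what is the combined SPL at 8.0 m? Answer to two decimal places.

90.57 dB SPL

Combined at 3.6 m: 10·log₁₀(10^(96.7/10)+10^(89.8/10)) = 97.507 dB SPL.
Then apply −20·log₁₀(8.0/3.6) = -6.936 dB → 90.57 dB SPL.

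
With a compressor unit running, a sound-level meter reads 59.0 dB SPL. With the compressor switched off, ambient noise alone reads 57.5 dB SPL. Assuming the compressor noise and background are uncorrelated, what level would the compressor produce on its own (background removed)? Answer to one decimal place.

53.7 dB SPL

Remove the background by subtracting linear intensities:
L_src = 10·log₁₀(10^(59.0/10) − 10^(57.5/10)) = 10·log₁₀(232000) = 53.7 dB SPL.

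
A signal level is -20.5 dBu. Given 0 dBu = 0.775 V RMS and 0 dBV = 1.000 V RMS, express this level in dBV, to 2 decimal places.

-22.71 dBV

The offset between the scales is 20·log₁₀(0.775/1.000) = −2.214 dB.
So dBV = -20.5 − 2.214 = -22.71 dBV.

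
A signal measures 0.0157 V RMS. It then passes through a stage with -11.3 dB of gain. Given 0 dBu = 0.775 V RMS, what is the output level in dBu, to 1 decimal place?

-45.2 dBu

Input level: 20·log₁₀(0.0157/0.775) = -33.87 dBu.
Output: -33.87 − 11.3 = -45.2 dBu.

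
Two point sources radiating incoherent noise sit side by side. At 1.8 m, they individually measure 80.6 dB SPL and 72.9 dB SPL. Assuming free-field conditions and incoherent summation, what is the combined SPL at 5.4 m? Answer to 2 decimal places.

71.74 dB SPL

Combined at 1.8 m: 10·log₁₀(10^(80.6/10)+10^(72.9/10)) = 81.281 dB SPL.
Then apply −20·log₁₀(5.4/1.8) = -9.542 dB → 71.74 dB SPL.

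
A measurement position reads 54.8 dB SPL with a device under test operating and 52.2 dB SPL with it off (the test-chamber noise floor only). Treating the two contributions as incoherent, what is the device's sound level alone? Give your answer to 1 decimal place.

51.3 dB SPL

Subtract intensities: L_src = 10·log₁₀(10^(L_total/10) − 10^(L_bg/10)).
L_src = 10·log₁₀(10^(54.8/10) − 10^(52.2/10)) = 10·log₁₀(136000) = 51.3 dB SPL.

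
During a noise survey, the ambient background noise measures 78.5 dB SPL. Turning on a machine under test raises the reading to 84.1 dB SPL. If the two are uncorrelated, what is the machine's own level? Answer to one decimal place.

Subtract intensities: L_src = 10·log₁₀(10^(L_total/10) − 10^(L_bg/10)).
L_src = 10·log₁₀(10^(84.1/10) − 10^(78.5/10)) = 10·log₁₀(186200000) = 82.7 dB SPL.

82.7 dB SPL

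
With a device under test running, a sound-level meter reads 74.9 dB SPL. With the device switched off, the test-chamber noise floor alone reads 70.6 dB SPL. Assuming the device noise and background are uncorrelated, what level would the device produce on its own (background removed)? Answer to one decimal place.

Background correction is a power subtraction:
L_src = 10·log₁₀(10^(74.9/10) − 10^(70.6/10)) = 10·log₁₀(19420000) = 72.9 dB SPL.

72.9 dB SPL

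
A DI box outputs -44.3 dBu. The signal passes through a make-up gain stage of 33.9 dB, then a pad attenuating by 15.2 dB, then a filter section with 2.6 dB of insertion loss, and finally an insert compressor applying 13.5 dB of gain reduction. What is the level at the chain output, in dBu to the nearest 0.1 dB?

Cascaded gains and losses add directly in dB.
-44.3 + 33.9 − 15.2 − 2.6 − 13.5 = -41.7 dBu.

-41.7 dBu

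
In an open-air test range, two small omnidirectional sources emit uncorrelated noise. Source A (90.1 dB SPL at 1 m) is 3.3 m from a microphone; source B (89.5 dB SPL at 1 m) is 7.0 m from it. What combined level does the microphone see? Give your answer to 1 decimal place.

At the listener: L_A = 90.1 − 20·log₁₀(3.3) = 79.73 dB; L_B = 89.5 − 20·log₁₀(7.0) = 72.60 dB.
Combined: 10·log₁₀(10^(79.73/10)+10^(72.60/10)) = 80.5 dB SPL.

80.5 dB SPL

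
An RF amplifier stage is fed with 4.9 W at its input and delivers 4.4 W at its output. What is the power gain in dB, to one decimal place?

-0.5 dB

Power is a power quantity, so gain = 10·log₁₀(P_out/P_in).
10·log₁₀(4.4/4.9) = 10·log₁₀(0.8980) = -0.5 dB.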